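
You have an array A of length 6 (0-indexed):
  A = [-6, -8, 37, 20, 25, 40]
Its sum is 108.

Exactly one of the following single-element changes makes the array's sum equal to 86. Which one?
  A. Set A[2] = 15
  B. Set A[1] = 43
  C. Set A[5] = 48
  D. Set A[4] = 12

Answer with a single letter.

Option A: A[2] 37->15, delta=-22, new_sum=108+(-22)=86 <-- matches target
Option B: A[1] -8->43, delta=51, new_sum=108+(51)=159
Option C: A[5] 40->48, delta=8, new_sum=108+(8)=116
Option D: A[4] 25->12, delta=-13, new_sum=108+(-13)=95

Answer: A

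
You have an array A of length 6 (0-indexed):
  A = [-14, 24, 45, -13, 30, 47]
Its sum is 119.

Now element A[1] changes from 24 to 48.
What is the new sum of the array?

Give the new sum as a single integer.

Answer: 143

Derivation:
Old value at index 1: 24
New value at index 1: 48
Delta = 48 - 24 = 24
New sum = old_sum + delta = 119 + (24) = 143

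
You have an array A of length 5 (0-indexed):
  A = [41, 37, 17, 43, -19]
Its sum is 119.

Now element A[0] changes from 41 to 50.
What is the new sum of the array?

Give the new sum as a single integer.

Answer: 128

Derivation:
Old value at index 0: 41
New value at index 0: 50
Delta = 50 - 41 = 9
New sum = old_sum + delta = 119 + (9) = 128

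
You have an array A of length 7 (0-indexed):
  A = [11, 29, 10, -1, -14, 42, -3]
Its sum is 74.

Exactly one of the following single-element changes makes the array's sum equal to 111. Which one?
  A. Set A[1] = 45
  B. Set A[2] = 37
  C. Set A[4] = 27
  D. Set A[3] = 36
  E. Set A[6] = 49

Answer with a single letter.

Answer: D

Derivation:
Option A: A[1] 29->45, delta=16, new_sum=74+(16)=90
Option B: A[2] 10->37, delta=27, new_sum=74+(27)=101
Option C: A[4] -14->27, delta=41, new_sum=74+(41)=115
Option D: A[3] -1->36, delta=37, new_sum=74+(37)=111 <-- matches target
Option E: A[6] -3->49, delta=52, new_sum=74+(52)=126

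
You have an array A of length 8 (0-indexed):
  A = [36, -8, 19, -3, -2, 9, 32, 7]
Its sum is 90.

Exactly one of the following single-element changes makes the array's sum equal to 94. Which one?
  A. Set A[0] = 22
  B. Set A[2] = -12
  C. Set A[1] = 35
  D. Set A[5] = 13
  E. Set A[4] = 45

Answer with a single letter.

Answer: D

Derivation:
Option A: A[0] 36->22, delta=-14, new_sum=90+(-14)=76
Option B: A[2] 19->-12, delta=-31, new_sum=90+(-31)=59
Option C: A[1] -8->35, delta=43, new_sum=90+(43)=133
Option D: A[5] 9->13, delta=4, new_sum=90+(4)=94 <-- matches target
Option E: A[4] -2->45, delta=47, new_sum=90+(47)=137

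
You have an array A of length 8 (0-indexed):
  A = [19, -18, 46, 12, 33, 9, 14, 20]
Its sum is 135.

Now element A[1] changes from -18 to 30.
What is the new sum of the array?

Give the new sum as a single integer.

Answer: 183

Derivation:
Old value at index 1: -18
New value at index 1: 30
Delta = 30 - -18 = 48
New sum = old_sum + delta = 135 + (48) = 183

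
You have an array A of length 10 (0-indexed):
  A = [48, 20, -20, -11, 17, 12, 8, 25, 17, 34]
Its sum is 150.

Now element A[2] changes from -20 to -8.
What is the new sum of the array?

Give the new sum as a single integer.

Old value at index 2: -20
New value at index 2: -8
Delta = -8 - -20 = 12
New sum = old_sum + delta = 150 + (12) = 162

Answer: 162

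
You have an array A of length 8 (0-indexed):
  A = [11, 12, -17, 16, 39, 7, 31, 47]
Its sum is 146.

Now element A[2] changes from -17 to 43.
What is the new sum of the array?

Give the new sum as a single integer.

Old value at index 2: -17
New value at index 2: 43
Delta = 43 - -17 = 60
New sum = old_sum + delta = 146 + (60) = 206

Answer: 206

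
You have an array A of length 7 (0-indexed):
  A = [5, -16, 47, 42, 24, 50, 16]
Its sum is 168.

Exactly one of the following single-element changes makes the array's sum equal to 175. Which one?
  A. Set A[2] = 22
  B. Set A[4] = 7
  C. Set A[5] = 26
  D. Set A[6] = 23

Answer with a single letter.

Option A: A[2] 47->22, delta=-25, new_sum=168+(-25)=143
Option B: A[4] 24->7, delta=-17, new_sum=168+(-17)=151
Option C: A[5] 50->26, delta=-24, new_sum=168+(-24)=144
Option D: A[6] 16->23, delta=7, new_sum=168+(7)=175 <-- matches target

Answer: D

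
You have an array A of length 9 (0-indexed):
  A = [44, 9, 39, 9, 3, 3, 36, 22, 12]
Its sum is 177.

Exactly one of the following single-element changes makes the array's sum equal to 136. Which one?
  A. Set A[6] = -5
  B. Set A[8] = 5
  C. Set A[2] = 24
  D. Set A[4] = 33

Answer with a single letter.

Option A: A[6] 36->-5, delta=-41, new_sum=177+(-41)=136 <-- matches target
Option B: A[8] 12->5, delta=-7, new_sum=177+(-7)=170
Option C: A[2] 39->24, delta=-15, new_sum=177+(-15)=162
Option D: A[4] 3->33, delta=30, new_sum=177+(30)=207

Answer: A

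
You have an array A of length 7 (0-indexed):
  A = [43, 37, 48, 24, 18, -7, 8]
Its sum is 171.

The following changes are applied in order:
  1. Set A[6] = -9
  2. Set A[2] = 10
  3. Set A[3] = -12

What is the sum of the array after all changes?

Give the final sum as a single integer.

Answer: 80

Derivation:
Initial sum: 171
Change 1: A[6] 8 -> -9, delta = -17, sum = 154
Change 2: A[2] 48 -> 10, delta = -38, sum = 116
Change 3: A[3] 24 -> -12, delta = -36, sum = 80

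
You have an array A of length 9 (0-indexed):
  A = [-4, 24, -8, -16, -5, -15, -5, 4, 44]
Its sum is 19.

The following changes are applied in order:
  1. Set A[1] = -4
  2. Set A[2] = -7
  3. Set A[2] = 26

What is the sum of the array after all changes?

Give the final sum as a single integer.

Initial sum: 19
Change 1: A[1] 24 -> -4, delta = -28, sum = -9
Change 2: A[2] -8 -> -7, delta = 1, sum = -8
Change 3: A[2] -7 -> 26, delta = 33, sum = 25

Answer: 25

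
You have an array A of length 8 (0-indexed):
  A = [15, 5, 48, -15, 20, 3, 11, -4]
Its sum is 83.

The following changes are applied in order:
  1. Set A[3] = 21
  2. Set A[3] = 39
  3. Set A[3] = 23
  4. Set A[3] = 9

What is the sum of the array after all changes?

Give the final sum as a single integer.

Initial sum: 83
Change 1: A[3] -15 -> 21, delta = 36, sum = 119
Change 2: A[3] 21 -> 39, delta = 18, sum = 137
Change 3: A[3] 39 -> 23, delta = -16, sum = 121
Change 4: A[3] 23 -> 9, delta = -14, sum = 107

Answer: 107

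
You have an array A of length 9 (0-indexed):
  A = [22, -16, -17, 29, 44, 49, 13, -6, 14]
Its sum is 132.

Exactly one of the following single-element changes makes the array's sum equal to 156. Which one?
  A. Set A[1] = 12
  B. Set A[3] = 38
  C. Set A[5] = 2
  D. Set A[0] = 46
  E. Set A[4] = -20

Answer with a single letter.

Option A: A[1] -16->12, delta=28, new_sum=132+(28)=160
Option B: A[3] 29->38, delta=9, new_sum=132+(9)=141
Option C: A[5] 49->2, delta=-47, new_sum=132+(-47)=85
Option D: A[0] 22->46, delta=24, new_sum=132+(24)=156 <-- matches target
Option E: A[4] 44->-20, delta=-64, new_sum=132+(-64)=68

Answer: D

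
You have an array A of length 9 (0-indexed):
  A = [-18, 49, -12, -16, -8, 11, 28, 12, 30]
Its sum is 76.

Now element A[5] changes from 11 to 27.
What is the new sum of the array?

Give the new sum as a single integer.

Answer: 92

Derivation:
Old value at index 5: 11
New value at index 5: 27
Delta = 27 - 11 = 16
New sum = old_sum + delta = 76 + (16) = 92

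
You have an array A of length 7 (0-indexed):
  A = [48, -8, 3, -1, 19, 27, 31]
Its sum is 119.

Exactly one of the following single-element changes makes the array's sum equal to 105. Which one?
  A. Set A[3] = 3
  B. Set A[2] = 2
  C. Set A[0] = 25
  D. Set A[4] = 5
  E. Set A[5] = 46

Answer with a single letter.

Answer: D

Derivation:
Option A: A[3] -1->3, delta=4, new_sum=119+(4)=123
Option B: A[2] 3->2, delta=-1, new_sum=119+(-1)=118
Option C: A[0] 48->25, delta=-23, new_sum=119+(-23)=96
Option D: A[4] 19->5, delta=-14, new_sum=119+(-14)=105 <-- matches target
Option E: A[5] 27->46, delta=19, new_sum=119+(19)=138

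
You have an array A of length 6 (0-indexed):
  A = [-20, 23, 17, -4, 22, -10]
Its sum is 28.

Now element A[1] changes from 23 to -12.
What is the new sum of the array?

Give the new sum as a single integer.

Old value at index 1: 23
New value at index 1: -12
Delta = -12 - 23 = -35
New sum = old_sum + delta = 28 + (-35) = -7

Answer: -7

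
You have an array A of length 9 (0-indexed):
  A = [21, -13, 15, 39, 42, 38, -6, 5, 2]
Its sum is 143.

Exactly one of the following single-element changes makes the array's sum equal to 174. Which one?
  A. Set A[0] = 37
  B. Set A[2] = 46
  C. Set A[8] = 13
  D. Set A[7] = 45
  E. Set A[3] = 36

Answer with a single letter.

Answer: B

Derivation:
Option A: A[0] 21->37, delta=16, new_sum=143+(16)=159
Option B: A[2] 15->46, delta=31, new_sum=143+(31)=174 <-- matches target
Option C: A[8] 2->13, delta=11, new_sum=143+(11)=154
Option D: A[7] 5->45, delta=40, new_sum=143+(40)=183
Option E: A[3] 39->36, delta=-3, new_sum=143+(-3)=140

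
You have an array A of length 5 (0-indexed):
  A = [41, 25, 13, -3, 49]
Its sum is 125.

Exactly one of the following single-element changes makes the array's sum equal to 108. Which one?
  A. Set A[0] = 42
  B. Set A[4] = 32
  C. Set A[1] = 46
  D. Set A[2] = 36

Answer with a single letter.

Answer: B

Derivation:
Option A: A[0] 41->42, delta=1, new_sum=125+(1)=126
Option B: A[4] 49->32, delta=-17, new_sum=125+(-17)=108 <-- matches target
Option C: A[1] 25->46, delta=21, new_sum=125+(21)=146
Option D: A[2] 13->36, delta=23, new_sum=125+(23)=148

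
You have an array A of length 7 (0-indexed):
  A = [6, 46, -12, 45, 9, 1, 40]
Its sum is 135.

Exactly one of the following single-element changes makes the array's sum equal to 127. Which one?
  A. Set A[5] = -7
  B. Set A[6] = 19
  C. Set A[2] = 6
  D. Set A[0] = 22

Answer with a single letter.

Option A: A[5] 1->-7, delta=-8, new_sum=135+(-8)=127 <-- matches target
Option B: A[6] 40->19, delta=-21, new_sum=135+(-21)=114
Option C: A[2] -12->6, delta=18, new_sum=135+(18)=153
Option D: A[0] 6->22, delta=16, new_sum=135+(16)=151

Answer: A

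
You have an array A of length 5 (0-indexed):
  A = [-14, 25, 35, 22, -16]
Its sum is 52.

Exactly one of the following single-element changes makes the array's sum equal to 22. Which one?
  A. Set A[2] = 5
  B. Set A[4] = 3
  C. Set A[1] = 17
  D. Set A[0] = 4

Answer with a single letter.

Answer: A

Derivation:
Option A: A[2] 35->5, delta=-30, new_sum=52+(-30)=22 <-- matches target
Option B: A[4] -16->3, delta=19, new_sum=52+(19)=71
Option C: A[1] 25->17, delta=-8, new_sum=52+(-8)=44
Option D: A[0] -14->4, delta=18, new_sum=52+(18)=70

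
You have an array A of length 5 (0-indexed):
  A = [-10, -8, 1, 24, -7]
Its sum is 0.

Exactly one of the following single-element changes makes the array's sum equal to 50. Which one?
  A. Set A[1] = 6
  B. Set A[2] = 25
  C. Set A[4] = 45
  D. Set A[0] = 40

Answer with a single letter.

Option A: A[1] -8->6, delta=14, new_sum=0+(14)=14
Option B: A[2] 1->25, delta=24, new_sum=0+(24)=24
Option C: A[4] -7->45, delta=52, new_sum=0+(52)=52
Option D: A[0] -10->40, delta=50, new_sum=0+(50)=50 <-- matches target

Answer: D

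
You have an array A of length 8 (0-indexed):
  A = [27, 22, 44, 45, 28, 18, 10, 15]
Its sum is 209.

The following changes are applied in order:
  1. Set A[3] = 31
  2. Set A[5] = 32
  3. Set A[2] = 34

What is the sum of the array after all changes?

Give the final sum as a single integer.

Answer: 199

Derivation:
Initial sum: 209
Change 1: A[3] 45 -> 31, delta = -14, sum = 195
Change 2: A[5] 18 -> 32, delta = 14, sum = 209
Change 3: A[2] 44 -> 34, delta = -10, sum = 199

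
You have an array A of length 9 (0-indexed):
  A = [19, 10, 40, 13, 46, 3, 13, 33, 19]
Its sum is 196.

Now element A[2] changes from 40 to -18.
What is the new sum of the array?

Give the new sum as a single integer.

Old value at index 2: 40
New value at index 2: -18
Delta = -18 - 40 = -58
New sum = old_sum + delta = 196 + (-58) = 138

Answer: 138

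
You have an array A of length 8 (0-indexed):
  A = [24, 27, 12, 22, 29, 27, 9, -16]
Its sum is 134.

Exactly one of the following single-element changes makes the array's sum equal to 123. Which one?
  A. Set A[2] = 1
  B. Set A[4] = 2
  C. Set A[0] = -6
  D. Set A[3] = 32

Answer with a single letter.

Answer: A

Derivation:
Option A: A[2] 12->1, delta=-11, new_sum=134+(-11)=123 <-- matches target
Option B: A[4] 29->2, delta=-27, new_sum=134+(-27)=107
Option C: A[0] 24->-6, delta=-30, new_sum=134+(-30)=104
Option D: A[3] 22->32, delta=10, new_sum=134+(10)=144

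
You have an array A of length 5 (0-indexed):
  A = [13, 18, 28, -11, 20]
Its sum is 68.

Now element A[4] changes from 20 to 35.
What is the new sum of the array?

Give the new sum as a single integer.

Answer: 83

Derivation:
Old value at index 4: 20
New value at index 4: 35
Delta = 35 - 20 = 15
New sum = old_sum + delta = 68 + (15) = 83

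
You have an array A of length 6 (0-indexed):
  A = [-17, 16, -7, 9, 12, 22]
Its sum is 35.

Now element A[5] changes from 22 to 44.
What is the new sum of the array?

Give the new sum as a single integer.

Old value at index 5: 22
New value at index 5: 44
Delta = 44 - 22 = 22
New sum = old_sum + delta = 35 + (22) = 57

Answer: 57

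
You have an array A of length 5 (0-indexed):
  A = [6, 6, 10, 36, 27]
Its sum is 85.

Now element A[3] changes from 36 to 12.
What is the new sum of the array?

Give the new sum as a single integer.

Answer: 61

Derivation:
Old value at index 3: 36
New value at index 3: 12
Delta = 12 - 36 = -24
New sum = old_sum + delta = 85 + (-24) = 61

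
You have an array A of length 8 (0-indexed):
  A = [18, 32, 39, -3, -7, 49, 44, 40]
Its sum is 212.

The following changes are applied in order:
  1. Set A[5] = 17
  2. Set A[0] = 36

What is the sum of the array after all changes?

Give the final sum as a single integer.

Answer: 198

Derivation:
Initial sum: 212
Change 1: A[5] 49 -> 17, delta = -32, sum = 180
Change 2: A[0] 18 -> 36, delta = 18, sum = 198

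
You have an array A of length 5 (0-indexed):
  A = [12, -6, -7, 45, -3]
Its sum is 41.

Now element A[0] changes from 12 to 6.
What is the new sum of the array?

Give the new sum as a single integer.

Old value at index 0: 12
New value at index 0: 6
Delta = 6 - 12 = -6
New sum = old_sum + delta = 41 + (-6) = 35

Answer: 35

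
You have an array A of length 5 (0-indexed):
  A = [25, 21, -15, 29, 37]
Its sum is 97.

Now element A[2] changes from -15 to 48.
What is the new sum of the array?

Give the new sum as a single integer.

Old value at index 2: -15
New value at index 2: 48
Delta = 48 - -15 = 63
New sum = old_sum + delta = 97 + (63) = 160

Answer: 160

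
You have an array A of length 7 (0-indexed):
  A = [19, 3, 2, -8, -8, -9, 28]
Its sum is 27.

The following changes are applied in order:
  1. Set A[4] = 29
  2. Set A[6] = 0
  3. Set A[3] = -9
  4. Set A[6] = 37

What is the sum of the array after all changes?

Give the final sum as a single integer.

Answer: 72

Derivation:
Initial sum: 27
Change 1: A[4] -8 -> 29, delta = 37, sum = 64
Change 2: A[6] 28 -> 0, delta = -28, sum = 36
Change 3: A[3] -8 -> -9, delta = -1, sum = 35
Change 4: A[6] 0 -> 37, delta = 37, sum = 72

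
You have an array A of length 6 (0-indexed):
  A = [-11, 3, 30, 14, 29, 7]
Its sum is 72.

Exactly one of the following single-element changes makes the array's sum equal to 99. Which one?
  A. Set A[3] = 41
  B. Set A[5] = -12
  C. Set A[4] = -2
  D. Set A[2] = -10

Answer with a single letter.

Answer: A

Derivation:
Option A: A[3] 14->41, delta=27, new_sum=72+(27)=99 <-- matches target
Option B: A[5] 7->-12, delta=-19, new_sum=72+(-19)=53
Option C: A[4] 29->-2, delta=-31, new_sum=72+(-31)=41
Option D: A[2] 30->-10, delta=-40, new_sum=72+(-40)=32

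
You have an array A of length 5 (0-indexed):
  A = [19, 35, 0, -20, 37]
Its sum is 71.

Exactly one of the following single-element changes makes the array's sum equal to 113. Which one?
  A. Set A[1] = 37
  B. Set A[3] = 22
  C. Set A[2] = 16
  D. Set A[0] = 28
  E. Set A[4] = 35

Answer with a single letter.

Option A: A[1] 35->37, delta=2, new_sum=71+(2)=73
Option B: A[3] -20->22, delta=42, new_sum=71+(42)=113 <-- matches target
Option C: A[2] 0->16, delta=16, new_sum=71+(16)=87
Option D: A[0] 19->28, delta=9, new_sum=71+(9)=80
Option E: A[4] 37->35, delta=-2, new_sum=71+(-2)=69

Answer: B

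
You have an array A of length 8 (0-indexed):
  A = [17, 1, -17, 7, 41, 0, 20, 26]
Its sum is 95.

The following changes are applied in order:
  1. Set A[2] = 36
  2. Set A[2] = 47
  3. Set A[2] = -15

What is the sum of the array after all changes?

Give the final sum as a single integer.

Answer: 97

Derivation:
Initial sum: 95
Change 1: A[2] -17 -> 36, delta = 53, sum = 148
Change 2: A[2] 36 -> 47, delta = 11, sum = 159
Change 3: A[2] 47 -> -15, delta = -62, sum = 97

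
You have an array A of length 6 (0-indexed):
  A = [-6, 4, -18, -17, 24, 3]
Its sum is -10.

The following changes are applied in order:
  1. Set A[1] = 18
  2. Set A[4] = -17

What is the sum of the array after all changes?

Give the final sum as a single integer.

Answer: -37

Derivation:
Initial sum: -10
Change 1: A[1] 4 -> 18, delta = 14, sum = 4
Change 2: A[4] 24 -> -17, delta = -41, sum = -37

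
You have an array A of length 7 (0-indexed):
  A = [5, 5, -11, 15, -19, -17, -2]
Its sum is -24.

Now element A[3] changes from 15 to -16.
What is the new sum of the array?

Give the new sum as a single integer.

Old value at index 3: 15
New value at index 3: -16
Delta = -16 - 15 = -31
New sum = old_sum + delta = -24 + (-31) = -55

Answer: -55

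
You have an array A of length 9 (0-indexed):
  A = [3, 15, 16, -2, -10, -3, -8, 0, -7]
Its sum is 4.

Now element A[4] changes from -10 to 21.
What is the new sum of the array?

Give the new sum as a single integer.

Old value at index 4: -10
New value at index 4: 21
Delta = 21 - -10 = 31
New sum = old_sum + delta = 4 + (31) = 35

Answer: 35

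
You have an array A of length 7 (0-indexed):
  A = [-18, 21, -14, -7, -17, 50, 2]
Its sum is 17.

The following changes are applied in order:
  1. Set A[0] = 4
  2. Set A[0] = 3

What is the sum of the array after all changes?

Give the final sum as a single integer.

Initial sum: 17
Change 1: A[0] -18 -> 4, delta = 22, sum = 39
Change 2: A[0] 4 -> 3, delta = -1, sum = 38

Answer: 38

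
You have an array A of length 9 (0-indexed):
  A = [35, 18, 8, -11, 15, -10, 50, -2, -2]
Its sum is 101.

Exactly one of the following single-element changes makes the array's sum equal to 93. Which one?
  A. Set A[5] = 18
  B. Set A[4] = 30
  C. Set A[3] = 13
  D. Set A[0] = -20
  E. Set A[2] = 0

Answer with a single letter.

Answer: E

Derivation:
Option A: A[5] -10->18, delta=28, new_sum=101+(28)=129
Option B: A[4] 15->30, delta=15, new_sum=101+(15)=116
Option C: A[3] -11->13, delta=24, new_sum=101+(24)=125
Option D: A[0] 35->-20, delta=-55, new_sum=101+(-55)=46
Option E: A[2] 8->0, delta=-8, new_sum=101+(-8)=93 <-- matches target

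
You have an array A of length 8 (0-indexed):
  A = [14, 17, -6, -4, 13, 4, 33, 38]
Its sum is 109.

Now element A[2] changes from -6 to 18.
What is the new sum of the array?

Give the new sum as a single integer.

Old value at index 2: -6
New value at index 2: 18
Delta = 18 - -6 = 24
New sum = old_sum + delta = 109 + (24) = 133

Answer: 133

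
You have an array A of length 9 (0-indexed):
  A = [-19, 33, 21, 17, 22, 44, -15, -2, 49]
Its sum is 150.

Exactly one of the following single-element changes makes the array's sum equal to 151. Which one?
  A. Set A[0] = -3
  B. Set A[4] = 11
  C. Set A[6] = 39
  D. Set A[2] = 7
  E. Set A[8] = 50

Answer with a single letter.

Option A: A[0] -19->-3, delta=16, new_sum=150+(16)=166
Option B: A[4] 22->11, delta=-11, new_sum=150+(-11)=139
Option C: A[6] -15->39, delta=54, new_sum=150+(54)=204
Option D: A[2] 21->7, delta=-14, new_sum=150+(-14)=136
Option E: A[8] 49->50, delta=1, new_sum=150+(1)=151 <-- matches target

Answer: E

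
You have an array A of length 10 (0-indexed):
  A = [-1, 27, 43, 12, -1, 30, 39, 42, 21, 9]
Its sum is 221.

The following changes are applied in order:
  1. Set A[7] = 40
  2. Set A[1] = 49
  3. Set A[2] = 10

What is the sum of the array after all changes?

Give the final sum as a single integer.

Initial sum: 221
Change 1: A[7] 42 -> 40, delta = -2, sum = 219
Change 2: A[1] 27 -> 49, delta = 22, sum = 241
Change 3: A[2] 43 -> 10, delta = -33, sum = 208

Answer: 208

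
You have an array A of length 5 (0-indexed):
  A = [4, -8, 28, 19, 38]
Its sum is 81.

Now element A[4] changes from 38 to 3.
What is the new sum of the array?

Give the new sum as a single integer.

Old value at index 4: 38
New value at index 4: 3
Delta = 3 - 38 = -35
New sum = old_sum + delta = 81 + (-35) = 46

Answer: 46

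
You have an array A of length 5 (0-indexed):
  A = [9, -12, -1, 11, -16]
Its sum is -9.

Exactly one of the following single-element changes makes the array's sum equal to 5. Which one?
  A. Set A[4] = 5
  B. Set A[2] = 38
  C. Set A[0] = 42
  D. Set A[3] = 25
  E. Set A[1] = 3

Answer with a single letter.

Option A: A[4] -16->5, delta=21, new_sum=-9+(21)=12
Option B: A[2] -1->38, delta=39, new_sum=-9+(39)=30
Option C: A[0] 9->42, delta=33, new_sum=-9+(33)=24
Option D: A[3] 11->25, delta=14, new_sum=-9+(14)=5 <-- matches target
Option E: A[1] -12->3, delta=15, new_sum=-9+(15)=6

Answer: D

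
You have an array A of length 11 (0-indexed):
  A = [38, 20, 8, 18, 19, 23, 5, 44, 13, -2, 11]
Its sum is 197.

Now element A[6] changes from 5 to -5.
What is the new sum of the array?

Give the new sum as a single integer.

Old value at index 6: 5
New value at index 6: -5
Delta = -5 - 5 = -10
New sum = old_sum + delta = 197 + (-10) = 187

Answer: 187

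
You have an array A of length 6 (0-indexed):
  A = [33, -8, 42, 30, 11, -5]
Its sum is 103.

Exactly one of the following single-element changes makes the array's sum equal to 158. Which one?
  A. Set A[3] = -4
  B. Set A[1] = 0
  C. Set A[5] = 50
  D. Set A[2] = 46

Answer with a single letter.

Answer: C

Derivation:
Option A: A[3] 30->-4, delta=-34, new_sum=103+(-34)=69
Option B: A[1] -8->0, delta=8, new_sum=103+(8)=111
Option C: A[5] -5->50, delta=55, new_sum=103+(55)=158 <-- matches target
Option D: A[2] 42->46, delta=4, new_sum=103+(4)=107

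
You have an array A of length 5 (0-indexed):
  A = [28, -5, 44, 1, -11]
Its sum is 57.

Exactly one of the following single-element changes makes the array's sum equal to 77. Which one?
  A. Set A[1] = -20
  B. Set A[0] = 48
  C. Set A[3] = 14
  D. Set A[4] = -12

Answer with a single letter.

Option A: A[1] -5->-20, delta=-15, new_sum=57+(-15)=42
Option B: A[0] 28->48, delta=20, new_sum=57+(20)=77 <-- matches target
Option C: A[3] 1->14, delta=13, new_sum=57+(13)=70
Option D: A[4] -11->-12, delta=-1, new_sum=57+(-1)=56

Answer: B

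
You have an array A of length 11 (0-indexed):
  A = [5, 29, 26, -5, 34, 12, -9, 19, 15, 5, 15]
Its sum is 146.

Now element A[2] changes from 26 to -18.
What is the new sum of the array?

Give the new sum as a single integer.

Old value at index 2: 26
New value at index 2: -18
Delta = -18 - 26 = -44
New sum = old_sum + delta = 146 + (-44) = 102

Answer: 102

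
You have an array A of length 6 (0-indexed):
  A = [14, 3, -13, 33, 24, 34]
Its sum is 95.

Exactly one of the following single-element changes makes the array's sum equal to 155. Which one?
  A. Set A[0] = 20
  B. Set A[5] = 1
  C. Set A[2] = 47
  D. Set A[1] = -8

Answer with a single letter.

Option A: A[0] 14->20, delta=6, new_sum=95+(6)=101
Option B: A[5] 34->1, delta=-33, new_sum=95+(-33)=62
Option C: A[2] -13->47, delta=60, new_sum=95+(60)=155 <-- matches target
Option D: A[1] 3->-8, delta=-11, new_sum=95+(-11)=84

Answer: C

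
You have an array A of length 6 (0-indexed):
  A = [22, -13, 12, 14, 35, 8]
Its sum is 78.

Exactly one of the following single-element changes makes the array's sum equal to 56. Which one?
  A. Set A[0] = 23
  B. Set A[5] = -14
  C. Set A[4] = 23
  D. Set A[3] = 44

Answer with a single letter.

Answer: B

Derivation:
Option A: A[0] 22->23, delta=1, new_sum=78+(1)=79
Option B: A[5] 8->-14, delta=-22, new_sum=78+(-22)=56 <-- matches target
Option C: A[4] 35->23, delta=-12, new_sum=78+(-12)=66
Option D: A[3] 14->44, delta=30, new_sum=78+(30)=108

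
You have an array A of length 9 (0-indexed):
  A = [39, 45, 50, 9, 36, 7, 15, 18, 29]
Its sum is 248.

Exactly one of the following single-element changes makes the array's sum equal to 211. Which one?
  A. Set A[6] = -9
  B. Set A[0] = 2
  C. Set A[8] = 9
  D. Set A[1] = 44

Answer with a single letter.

Option A: A[6] 15->-9, delta=-24, new_sum=248+(-24)=224
Option B: A[0] 39->2, delta=-37, new_sum=248+(-37)=211 <-- matches target
Option C: A[8] 29->9, delta=-20, new_sum=248+(-20)=228
Option D: A[1] 45->44, delta=-1, new_sum=248+(-1)=247

Answer: B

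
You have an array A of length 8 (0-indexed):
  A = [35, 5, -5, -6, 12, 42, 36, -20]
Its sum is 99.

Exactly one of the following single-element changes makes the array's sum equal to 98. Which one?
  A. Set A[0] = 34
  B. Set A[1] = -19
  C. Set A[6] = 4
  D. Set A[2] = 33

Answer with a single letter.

Option A: A[0] 35->34, delta=-1, new_sum=99+(-1)=98 <-- matches target
Option B: A[1] 5->-19, delta=-24, new_sum=99+(-24)=75
Option C: A[6] 36->4, delta=-32, new_sum=99+(-32)=67
Option D: A[2] -5->33, delta=38, new_sum=99+(38)=137

Answer: A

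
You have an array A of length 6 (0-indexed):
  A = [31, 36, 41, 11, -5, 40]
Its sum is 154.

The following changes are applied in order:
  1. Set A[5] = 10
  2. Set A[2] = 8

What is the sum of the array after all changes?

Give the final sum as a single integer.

Answer: 91

Derivation:
Initial sum: 154
Change 1: A[5] 40 -> 10, delta = -30, sum = 124
Change 2: A[2] 41 -> 8, delta = -33, sum = 91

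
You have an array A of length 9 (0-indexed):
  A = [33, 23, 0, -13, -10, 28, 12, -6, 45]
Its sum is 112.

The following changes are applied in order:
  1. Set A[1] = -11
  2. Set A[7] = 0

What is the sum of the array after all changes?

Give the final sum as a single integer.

Initial sum: 112
Change 1: A[1] 23 -> -11, delta = -34, sum = 78
Change 2: A[7] -6 -> 0, delta = 6, sum = 84

Answer: 84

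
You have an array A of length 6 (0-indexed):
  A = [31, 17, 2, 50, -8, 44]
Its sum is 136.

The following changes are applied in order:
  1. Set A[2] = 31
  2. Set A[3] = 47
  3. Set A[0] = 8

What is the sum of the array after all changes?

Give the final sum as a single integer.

Initial sum: 136
Change 1: A[2] 2 -> 31, delta = 29, sum = 165
Change 2: A[3] 50 -> 47, delta = -3, sum = 162
Change 3: A[0] 31 -> 8, delta = -23, sum = 139

Answer: 139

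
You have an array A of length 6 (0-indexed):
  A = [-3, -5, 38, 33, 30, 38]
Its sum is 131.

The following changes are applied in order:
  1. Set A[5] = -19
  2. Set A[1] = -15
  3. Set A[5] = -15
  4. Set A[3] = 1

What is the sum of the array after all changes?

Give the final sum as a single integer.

Initial sum: 131
Change 1: A[5] 38 -> -19, delta = -57, sum = 74
Change 2: A[1] -5 -> -15, delta = -10, sum = 64
Change 3: A[5] -19 -> -15, delta = 4, sum = 68
Change 4: A[3] 33 -> 1, delta = -32, sum = 36

Answer: 36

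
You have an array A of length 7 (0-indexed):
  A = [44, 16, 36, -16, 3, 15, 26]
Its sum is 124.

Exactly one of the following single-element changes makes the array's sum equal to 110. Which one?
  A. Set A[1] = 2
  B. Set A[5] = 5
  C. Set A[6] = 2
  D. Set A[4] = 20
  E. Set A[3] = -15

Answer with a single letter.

Option A: A[1] 16->2, delta=-14, new_sum=124+(-14)=110 <-- matches target
Option B: A[5] 15->5, delta=-10, new_sum=124+(-10)=114
Option C: A[6] 26->2, delta=-24, new_sum=124+(-24)=100
Option D: A[4] 3->20, delta=17, new_sum=124+(17)=141
Option E: A[3] -16->-15, delta=1, new_sum=124+(1)=125

Answer: A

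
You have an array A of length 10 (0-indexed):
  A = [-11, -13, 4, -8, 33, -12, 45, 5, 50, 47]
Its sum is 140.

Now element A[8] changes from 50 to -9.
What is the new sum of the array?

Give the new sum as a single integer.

Answer: 81

Derivation:
Old value at index 8: 50
New value at index 8: -9
Delta = -9 - 50 = -59
New sum = old_sum + delta = 140 + (-59) = 81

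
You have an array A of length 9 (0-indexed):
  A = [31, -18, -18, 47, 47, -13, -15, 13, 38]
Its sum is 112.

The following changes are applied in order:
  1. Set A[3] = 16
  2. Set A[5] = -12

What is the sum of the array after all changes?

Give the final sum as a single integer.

Initial sum: 112
Change 1: A[3] 47 -> 16, delta = -31, sum = 81
Change 2: A[5] -13 -> -12, delta = 1, sum = 82

Answer: 82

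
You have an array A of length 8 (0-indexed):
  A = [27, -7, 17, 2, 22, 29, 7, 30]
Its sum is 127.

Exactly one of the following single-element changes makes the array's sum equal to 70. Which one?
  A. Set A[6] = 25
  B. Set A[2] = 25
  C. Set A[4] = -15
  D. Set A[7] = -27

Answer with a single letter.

Option A: A[6] 7->25, delta=18, new_sum=127+(18)=145
Option B: A[2] 17->25, delta=8, new_sum=127+(8)=135
Option C: A[4] 22->-15, delta=-37, new_sum=127+(-37)=90
Option D: A[7] 30->-27, delta=-57, new_sum=127+(-57)=70 <-- matches target

Answer: D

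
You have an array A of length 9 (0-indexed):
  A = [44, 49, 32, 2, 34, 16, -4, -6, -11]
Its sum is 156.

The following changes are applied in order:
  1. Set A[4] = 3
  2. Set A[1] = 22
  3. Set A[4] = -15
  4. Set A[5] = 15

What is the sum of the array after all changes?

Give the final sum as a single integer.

Answer: 79

Derivation:
Initial sum: 156
Change 1: A[4] 34 -> 3, delta = -31, sum = 125
Change 2: A[1] 49 -> 22, delta = -27, sum = 98
Change 3: A[4] 3 -> -15, delta = -18, sum = 80
Change 4: A[5] 16 -> 15, delta = -1, sum = 79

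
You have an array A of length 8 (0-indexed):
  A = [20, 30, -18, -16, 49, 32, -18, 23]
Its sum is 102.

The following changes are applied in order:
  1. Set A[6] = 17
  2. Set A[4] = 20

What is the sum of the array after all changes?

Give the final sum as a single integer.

Initial sum: 102
Change 1: A[6] -18 -> 17, delta = 35, sum = 137
Change 2: A[4] 49 -> 20, delta = -29, sum = 108

Answer: 108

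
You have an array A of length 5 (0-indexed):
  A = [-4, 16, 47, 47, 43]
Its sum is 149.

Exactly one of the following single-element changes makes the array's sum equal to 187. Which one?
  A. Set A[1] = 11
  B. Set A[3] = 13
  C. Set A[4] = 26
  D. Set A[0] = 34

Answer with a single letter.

Answer: D

Derivation:
Option A: A[1] 16->11, delta=-5, new_sum=149+(-5)=144
Option B: A[3] 47->13, delta=-34, new_sum=149+(-34)=115
Option C: A[4] 43->26, delta=-17, new_sum=149+(-17)=132
Option D: A[0] -4->34, delta=38, new_sum=149+(38)=187 <-- matches target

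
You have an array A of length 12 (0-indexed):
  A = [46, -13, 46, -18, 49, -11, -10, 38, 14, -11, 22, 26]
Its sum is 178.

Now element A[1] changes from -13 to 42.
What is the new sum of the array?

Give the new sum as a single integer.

Answer: 233

Derivation:
Old value at index 1: -13
New value at index 1: 42
Delta = 42 - -13 = 55
New sum = old_sum + delta = 178 + (55) = 233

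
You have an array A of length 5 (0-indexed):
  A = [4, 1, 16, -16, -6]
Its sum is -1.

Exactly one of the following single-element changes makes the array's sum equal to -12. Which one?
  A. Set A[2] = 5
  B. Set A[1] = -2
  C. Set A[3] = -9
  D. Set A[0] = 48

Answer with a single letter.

Option A: A[2] 16->5, delta=-11, new_sum=-1+(-11)=-12 <-- matches target
Option B: A[1] 1->-2, delta=-3, new_sum=-1+(-3)=-4
Option C: A[3] -16->-9, delta=7, new_sum=-1+(7)=6
Option D: A[0] 4->48, delta=44, new_sum=-1+(44)=43

Answer: A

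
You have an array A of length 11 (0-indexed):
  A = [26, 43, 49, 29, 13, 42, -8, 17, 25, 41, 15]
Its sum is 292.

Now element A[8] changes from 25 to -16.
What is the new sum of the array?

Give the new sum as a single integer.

Answer: 251

Derivation:
Old value at index 8: 25
New value at index 8: -16
Delta = -16 - 25 = -41
New sum = old_sum + delta = 292 + (-41) = 251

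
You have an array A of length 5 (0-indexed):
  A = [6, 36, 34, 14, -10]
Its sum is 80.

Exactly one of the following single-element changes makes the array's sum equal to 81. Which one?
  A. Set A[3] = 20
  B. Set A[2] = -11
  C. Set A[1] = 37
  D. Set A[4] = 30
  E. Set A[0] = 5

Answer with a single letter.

Option A: A[3] 14->20, delta=6, new_sum=80+(6)=86
Option B: A[2] 34->-11, delta=-45, new_sum=80+(-45)=35
Option C: A[1] 36->37, delta=1, new_sum=80+(1)=81 <-- matches target
Option D: A[4] -10->30, delta=40, new_sum=80+(40)=120
Option E: A[0] 6->5, delta=-1, new_sum=80+(-1)=79

Answer: C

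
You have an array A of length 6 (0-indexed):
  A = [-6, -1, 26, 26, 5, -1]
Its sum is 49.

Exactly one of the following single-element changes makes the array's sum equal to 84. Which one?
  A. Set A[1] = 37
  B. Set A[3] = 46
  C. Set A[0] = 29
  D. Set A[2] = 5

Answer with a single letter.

Answer: C

Derivation:
Option A: A[1] -1->37, delta=38, new_sum=49+(38)=87
Option B: A[3] 26->46, delta=20, new_sum=49+(20)=69
Option C: A[0] -6->29, delta=35, new_sum=49+(35)=84 <-- matches target
Option D: A[2] 26->5, delta=-21, new_sum=49+(-21)=28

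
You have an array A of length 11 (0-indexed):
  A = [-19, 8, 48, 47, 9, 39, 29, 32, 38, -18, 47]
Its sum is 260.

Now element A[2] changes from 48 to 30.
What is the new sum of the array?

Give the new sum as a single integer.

Old value at index 2: 48
New value at index 2: 30
Delta = 30 - 48 = -18
New sum = old_sum + delta = 260 + (-18) = 242

Answer: 242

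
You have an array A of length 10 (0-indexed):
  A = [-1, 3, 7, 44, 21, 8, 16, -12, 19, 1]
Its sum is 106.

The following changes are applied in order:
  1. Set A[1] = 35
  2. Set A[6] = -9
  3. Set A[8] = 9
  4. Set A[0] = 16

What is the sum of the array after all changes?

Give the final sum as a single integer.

Initial sum: 106
Change 1: A[1] 3 -> 35, delta = 32, sum = 138
Change 2: A[6] 16 -> -9, delta = -25, sum = 113
Change 3: A[8] 19 -> 9, delta = -10, sum = 103
Change 4: A[0] -1 -> 16, delta = 17, sum = 120

Answer: 120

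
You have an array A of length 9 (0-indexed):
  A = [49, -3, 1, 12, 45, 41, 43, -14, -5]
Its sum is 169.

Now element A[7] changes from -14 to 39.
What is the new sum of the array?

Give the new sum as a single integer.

Old value at index 7: -14
New value at index 7: 39
Delta = 39 - -14 = 53
New sum = old_sum + delta = 169 + (53) = 222

Answer: 222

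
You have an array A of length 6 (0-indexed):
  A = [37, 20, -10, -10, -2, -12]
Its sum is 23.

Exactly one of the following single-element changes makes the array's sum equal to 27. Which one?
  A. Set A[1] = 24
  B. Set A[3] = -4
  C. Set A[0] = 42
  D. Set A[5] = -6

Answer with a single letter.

Answer: A

Derivation:
Option A: A[1] 20->24, delta=4, new_sum=23+(4)=27 <-- matches target
Option B: A[3] -10->-4, delta=6, new_sum=23+(6)=29
Option C: A[0] 37->42, delta=5, new_sum=23+(5)=28
Option D: A[5] -12->-6, delta=6, new_sum=23+(6)=29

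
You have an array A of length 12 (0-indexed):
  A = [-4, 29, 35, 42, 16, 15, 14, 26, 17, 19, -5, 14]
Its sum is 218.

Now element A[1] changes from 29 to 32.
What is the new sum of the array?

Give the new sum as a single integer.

Old value at index 1: 29
New value at index 1: 32
Delta = 32 - 29 = 3
New sum = old_sum + delta = 218 + (3) = 221

Answer: 221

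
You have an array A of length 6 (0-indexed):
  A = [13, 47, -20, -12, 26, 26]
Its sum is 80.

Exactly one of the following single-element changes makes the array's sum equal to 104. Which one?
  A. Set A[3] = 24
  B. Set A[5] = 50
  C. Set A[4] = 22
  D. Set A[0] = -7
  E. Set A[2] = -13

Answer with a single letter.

Answer: B

Derivation:
Option A: A[3] -12->24, delta=36, new_sum=80+(36)=116
Option B: A[5] 26->50, delta=24, new_sum=80+(24)=104 <-- matches target
Option C: A[4] 26->22, delta=-4, new_sum=80+(-4)=76
Option D: A[0] 13->-7, delta=-20, new_sum=80+(-20)=60
Option E: A[2] -20->-13, delta=7, new_sum=80+(7)=87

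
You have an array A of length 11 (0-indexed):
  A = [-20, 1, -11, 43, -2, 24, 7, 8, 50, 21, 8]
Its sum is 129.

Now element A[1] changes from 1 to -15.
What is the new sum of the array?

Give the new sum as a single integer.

Old value at index 1: 1
New value at index 1: -15
Delta = -15 - 1 = -16
New sum = old_sum + delta = 129 + (-16) = 113

Answer: 113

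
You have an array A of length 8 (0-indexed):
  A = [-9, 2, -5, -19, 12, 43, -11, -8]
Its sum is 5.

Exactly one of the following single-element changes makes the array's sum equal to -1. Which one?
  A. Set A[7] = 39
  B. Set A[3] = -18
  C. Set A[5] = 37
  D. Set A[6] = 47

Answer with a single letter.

Option A: A[7] -8->39, delta=47, new_sum=5+(47)=52
Option B: A[3] -19->-18, delta=1, new_sum=5+(1)=6
Option C: A[5] 43->37, delta=-6, new_sum=5+(-6)=-1 <-- matches target
Option D: A[6] -11->47, delta=58, new_sum=5+(58)=63

Answer: C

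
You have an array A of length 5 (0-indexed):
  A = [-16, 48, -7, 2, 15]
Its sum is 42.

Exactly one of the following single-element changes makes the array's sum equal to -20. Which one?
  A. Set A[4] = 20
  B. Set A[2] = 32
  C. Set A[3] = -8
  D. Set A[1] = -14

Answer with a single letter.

Answer: D

Derivation:
Option A: A[4] 15->20, delta=5, new_sum=42+(5)=47
Option B: A[2] -7->32, delta=39, new_sum=42+(39)=81
Option C: A[3] 2->-8, delta=-10, new_sum=42+(-10)=32
Option D: A[1] 48->-14, delta=-62, new_sum=42+(-62)=-20 <-- matches target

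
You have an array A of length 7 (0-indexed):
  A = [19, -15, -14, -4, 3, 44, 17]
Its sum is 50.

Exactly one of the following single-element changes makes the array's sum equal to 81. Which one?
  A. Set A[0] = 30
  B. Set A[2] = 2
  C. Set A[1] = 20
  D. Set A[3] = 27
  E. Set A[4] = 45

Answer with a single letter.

Answer: D

Derivation:
Option A: A[0] 19->30, delta=11, new_sum=50+(11)=61
Option B: A[2] -14->2, delta=16, new_sum=50+(16)=66
Option C: A[1] -15->20, delta=35, new_sum=50+(35)=85
Option D: A[3] -4->27, delta=31, new_sum=50+(31)=81 <-- matches target
Option E: A[4] 3->45, delta=42, new_sum=50+(42)=92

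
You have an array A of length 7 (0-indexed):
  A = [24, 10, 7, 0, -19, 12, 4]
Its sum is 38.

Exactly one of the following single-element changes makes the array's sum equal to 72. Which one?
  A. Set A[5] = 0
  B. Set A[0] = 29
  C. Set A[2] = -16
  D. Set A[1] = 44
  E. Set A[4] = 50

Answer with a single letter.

Answer: D

Derivation:
Option A: A[5] 12->0, delta=-12, new_sum=38+(-12)=26
Option B: A[0] 24->29, delta=5, new_sum=38+(5)=43
Option C: A[2] 7->-16, delta=-23, new_sum=38+(-23)=15
Option D: A[1] 10->44, delta=34, new_sum=38+(34)=72 <-- matches target
Option E: A[4] -19->50, delta=69, new_sum=38+(69)=107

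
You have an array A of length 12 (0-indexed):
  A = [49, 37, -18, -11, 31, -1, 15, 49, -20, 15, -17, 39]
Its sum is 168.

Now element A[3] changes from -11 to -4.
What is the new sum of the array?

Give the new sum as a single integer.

Answer: 175

Derivation:
Old value at index 3: -11
New value at index 3: -4
Delta = -4 - -11 = 7
New sum = old_sum + delta = 168 + (7) = 175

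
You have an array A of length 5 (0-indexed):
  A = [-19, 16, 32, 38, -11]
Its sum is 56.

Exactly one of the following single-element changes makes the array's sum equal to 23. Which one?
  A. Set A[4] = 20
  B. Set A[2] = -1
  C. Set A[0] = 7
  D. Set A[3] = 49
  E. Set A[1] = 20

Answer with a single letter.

Answer: B

Derivation:
Option A: A[4] -11->20, delta=31, new_sum=56+(31)=87
Option B: A[2] 32->-1, delta=-33, new_sum=56+(-33)=23 <-- matches target
Option C: A[0] -19->7, delta=26, new_sum=56+(26)=82
Option D: A[3] 38->49, delta=11, new_sum=56+(11)=67
Option E: A[1] 16->20, delta=4, new_sum=56+(4)=60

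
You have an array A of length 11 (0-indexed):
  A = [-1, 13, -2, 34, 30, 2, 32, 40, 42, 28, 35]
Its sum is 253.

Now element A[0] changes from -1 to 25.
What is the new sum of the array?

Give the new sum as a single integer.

Answer: 279

Derivation:
Old value at index 0: -1
New value at index 0: 25
Delta = 25 - -1 = 26
New sum = old_sum + delta = 253 + (26) = 279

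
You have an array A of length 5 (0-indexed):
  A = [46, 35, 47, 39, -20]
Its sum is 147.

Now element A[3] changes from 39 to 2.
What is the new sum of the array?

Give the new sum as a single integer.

Answer: 110

Derivation:
Old value at index 3: 39
New value at index 3: 2
Delta = 2 - 39 = -37
New sum = old_sum + delta = 147 + (-37) = 110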